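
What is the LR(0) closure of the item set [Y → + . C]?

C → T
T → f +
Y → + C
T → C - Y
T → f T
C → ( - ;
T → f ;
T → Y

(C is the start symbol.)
To compute CLOSURE, for each item [A → α.Bβ] where B is a non-terminal, add [B → .γ] for all productions B → γ; repeat for the newly added items until nothing changes.

Start with: [Y → + . C]
  [Y → + . C] has the dot before C: add [C → . T], [C → . ( - ;]
  [C → . T] has the dot before T: add [T → . f +], [T → . C - Y], [T → . f T], [T → . f ;], [T → . Y]
  [T → . Y] has the dot before Y: add [Y → . + C]
No further items can be added.

CLOSURE = { [C → . ( - ;], [C → . T], [T → . C - Y], [T → . Y], [T → . f +], [T → . f ;], [T → . f T], [Y → + . C], [Y → . + C] }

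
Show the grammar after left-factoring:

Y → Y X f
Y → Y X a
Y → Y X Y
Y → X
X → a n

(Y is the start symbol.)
Y → Y X Y'
Y' → f
Y' → a
Y' → Y
Y → X
X → a n

Left-factoring transforms A → αβ₁ | αβ₂ into A → αA' and A' → β₁ | β₂
(α is the longest common prefix among the alternatives). Repeat until
no nonterminal has two alternatives with a common prefix.

Round 1: Y has alternatives sharing prefix 'Y X'. Introduce Y': Y → Y X Y'
  Add: Y' → f
  Add: Y' → a
  Add: Y' → Y

No remaining common prefixes — done.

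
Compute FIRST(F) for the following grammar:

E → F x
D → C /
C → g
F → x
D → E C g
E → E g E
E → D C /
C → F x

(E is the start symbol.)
From F → x:
  - x is a terminal: add 'x' and stop

Collecting: FIRST(F) = { 'x' }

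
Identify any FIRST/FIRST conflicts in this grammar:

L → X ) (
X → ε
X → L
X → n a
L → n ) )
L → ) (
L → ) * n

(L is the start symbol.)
Yes. L → X ')' '(' / L → n ')' ')' on { 'n' }; L → X ')' '(' / L → ')' '(' on { ')' }; L → X ')' '(' / L → ')' '*' n on { ')' }; L → ')' '(' / L → ')' '*' n on { ')' }; X → L / X → n a on { 'n' }

A FIRST/FIRST conflict occurs when two productions N → α and N → β for the same non-terminal have FIRST(α) ∩ FIRST(β) ≠ ∅ (with ε ∈ FIRST of a nullable right-hand side, so two nullable alternatives also conflict).

FIRST sets of the non-terminals at (or reachable through a nullable prefix from) the front of some alternative:
  FIRST(X) = { ')', 'n', ε }
  FIRST(L) = { ')', 'n' }

Productions for L:
  L → X ) (: FIRST = { ')', 'n' }
  L → n ) ): FIRST = { 'n' }
  L → ) (: FIRST = { ')' }
  L → ) * n: FIRST = { ')' }
Productions for X:
  X → ε: FIRST = { ε }
  X → L: FIRST = { ')', 'n' }
  X → n a: FIRST = { 'n' }

Conflict for L: L → X ) ( and L → n ) )
  Overlap: { 'n' }
Conflict for L: L → X ) ( and L → ) (
  Overlap: { ')' }
Conflict for L: L → X ) ( and L → ) * n
  Overlap: { ')' }
Conflict for L: L → ) ( and L → ) * n
  Overlap: { ')' }
Conflict for X: X → L and X → n a
  Overlap: { 'n' }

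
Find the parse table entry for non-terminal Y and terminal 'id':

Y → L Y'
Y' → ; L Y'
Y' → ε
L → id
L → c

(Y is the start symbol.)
Y → L Y'

To find M[Y, 'id'], we find productions for Y where 'id' is in the predict set (PREDICT(N → α) = (FIRST(α) \ {ε}) ∪ (FOLLOW(N) if α ⇒* ε)).

Relevant sets:
  FIRST(L) = { 'c', 'id' }

Y → L Y': PREDICT = { 'c', 'id' }
  'id' is in predict set, so this production goes in M[Y, 'id']

M[Y, 'id'] = Y → L Y'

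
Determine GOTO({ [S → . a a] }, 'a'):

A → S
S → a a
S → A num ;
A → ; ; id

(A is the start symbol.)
{ [S → a . a] }

GOTO(I, 'a') = CLOSURE({ [A → αX.β] : [A → α.Xβ] ∈ I, X = 'a' })

Items with dot before 'a', with the dot advanced:
  [S → . a a] → [S → a . a]
Closure adds nothing (no advanced item has the dot before a non-terminal).

GOTO = { [S → a . a] }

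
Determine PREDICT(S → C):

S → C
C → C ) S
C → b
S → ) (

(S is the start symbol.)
PREDICT(S → C) = (FIRST(RHS) \ {ε}) ∪ (FOLLOW(S) if ε ∈ FIRST(RHS), i.e. RHS ⇒* ε)
FIRST(C) = { 'b' }
FIRST(C) = { 'b' }
ε ∉ FIRST(C), so FOLLOW(S) is not added.
PREDICT(S → C) = { 'b' }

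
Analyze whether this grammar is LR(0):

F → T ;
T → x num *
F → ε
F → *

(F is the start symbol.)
No. Shift-reduce conflict between [F → .] and [F → . *]

A grammar is LR(0) if no state in the canonical LR(0) collection has:
  - both a shift item (dot before a terminal) and a complete item (shift-reduce conflict), or
  - two or more complete items (reduce-reduce conflict; the accept item [F' → F .] counts as a complete item here).

Augment with F' → F and build the canonical LR(0) collection (I0 = CLOSURE({[F' → . F]}), then GOTO on every symbol after a dot until no new states appear). It has 8 states:
  I0: { [F → . *], [F → . T ;], [F → .], [F' → . F], [T → . x num *] }  — shift, reduce
  I1: { [F → * .] }  — reduce
  I2: { [F' → F .] }  — accept
  I3: { [F → T . ;] }  — shift
  I4: { [T → x . num *] }  — shift
  I5: { [T → x num . *] }  — shift
  I6: { [T → x num * .] }  — reduce
  I7: { [F → T ; .] }  — reduce

Conflict in state I0:
  Shift-reduce conflict between [F → .] and [F → . *]
So the grammar is NOT LR(0).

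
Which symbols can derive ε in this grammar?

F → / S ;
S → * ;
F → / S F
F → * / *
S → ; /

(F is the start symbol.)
There are no ε-productions, so no non-terminal can derive ε.
No non-terminals are nullable.

Answer: None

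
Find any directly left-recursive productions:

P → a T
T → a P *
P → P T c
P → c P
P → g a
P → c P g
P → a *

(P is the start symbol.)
Direct left recursion occurs when N → N α for some non-terminal N (the right-hand side begins with the left-hand side itself).

P → a T: starts with a
T → a P *: starts with a
P → P T c: LEFT RECURSIVE (starts with P)
P → c P: starts with c
P → g a: starts with g
P → c P g: starts with c
P → a *: starts with a

The grammar has direct left recursion on: P.

Answer: Yes, P is left-recursive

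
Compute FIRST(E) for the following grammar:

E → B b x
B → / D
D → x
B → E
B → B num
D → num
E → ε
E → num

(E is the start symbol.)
To compute FIRST(E), examine every production with E on the left-hand side, reading each right-hand side left to right until a non-nullable symbol is reached.

FIRST sets of the other non-terminals involved (by the same procedure, iterated to a fixed point):
  FIRST(B) = { '/', 'b', 'num', ε }

From E → B b x:
  - B is a non-terminal: add FIRST(B) \ {ε} = { '/', 'b', 'num' }
    B is nullable, so continue to the next symbol
  - b is a terminal: add 'b' and stop
From E → ε:
  - ε-production, so ε ∈ FIRST(E)
From E → num:
  - num is a terminal: add 'num' and stop

Collecting: FIRST(E) = { '/', 'b', 'num', ε }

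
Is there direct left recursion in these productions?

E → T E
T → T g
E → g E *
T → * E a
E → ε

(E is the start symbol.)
Yes, T is left-recursive

Direct left recursion occurs when N → N α for some non-terminal N (the right-hand side begins with the left-hand side itself).

E → T E: starts with T
T → T g: LEFT RECURSIVE (starts with T)
E → g E *: starts with g
T → * E a: starts with '*'
E → ε: starts with ε

The grammar has direct left recursion on: T.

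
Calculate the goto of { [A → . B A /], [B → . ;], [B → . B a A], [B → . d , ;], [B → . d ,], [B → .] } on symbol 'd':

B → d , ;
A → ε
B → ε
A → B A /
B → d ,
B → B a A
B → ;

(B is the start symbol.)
GOTO(I, 'd') = CLOSURE({ [A → αX.β] : [A → α.Xβ] ∈ I, X = 'd' })

Items with dot before 'd', with the dot advanced:
  [B → . d ,] → [B → d . ,]
  [B → . d , ;] → [B → d . , ;]
Closure adds nothing (no advanced item has the dot before a non-terminal).

GOTO = { [B → d . , ;], [B → d . ,] }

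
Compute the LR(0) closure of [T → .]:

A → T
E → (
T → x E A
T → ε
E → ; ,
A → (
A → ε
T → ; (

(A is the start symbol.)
{ [T → .] }

To compute CLOSURE, for each item [A → α.Bβ] where B is a non-terminal, add [B → .γ] for all productions B → γ; repeat for the newly added items until nothing changes.

Start with: [T → .]
The dot is at the end, so nothing is added.

CLOSURE = { [T → .] }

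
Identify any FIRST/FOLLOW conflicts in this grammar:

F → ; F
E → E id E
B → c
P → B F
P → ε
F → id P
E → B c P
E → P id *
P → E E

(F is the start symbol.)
Yes. P → B F with FOLLOW(P) on { 'c' }; P → E E with FOLLOW(P) on { 'c', 'id' }

Nullable non-terminals: P.
FIRST sets used below: FIRST(B) = { 'c' }, FIRST(E) = { 'c', 'id' }

P: nullable alternative(s) P → ε; FOLLOW(P) = { $, 'c', 'id' }
  P → B F: FIRST \ {ε} = { 'c' } — overlaps FOLLOW(P) on { 'c' }: CONFLICT
  P → ε: FIRST \ {ε} = { } — this is the only nullable alternative, skip
  P → E E: FIRST \ {ε} = { 'c', 'id' } — overlaps FOLLOW(P) on { 'c', 'id' }: CONFLICT

B, E, F have no nullable alternative, so no FIRST/FOLLOW check is needed there.

So the grammar has 2 FIRST/FOLLOW conflicts (marked CONFLICT above).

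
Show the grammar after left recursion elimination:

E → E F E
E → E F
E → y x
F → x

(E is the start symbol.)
E is directly left-recursive. The standard transformation for
  A → A α₁ | ... | A α_m | β₁ | ... | β_n
is
  A  → β₁ A' | ... | β_n A'
  A' → α₁ A' | ... | α_m A' | ε

E → y x becomes E → y x E'
E → E F E becomes E' → F E E'
E → E F becomes E' → F E'
Add E' → ε

Productions for other non-terminals are unchanged:
  F → x

Resulting grammar:
E → y x E'
E' → F E E'
E' → F E'
E' → ε
F → x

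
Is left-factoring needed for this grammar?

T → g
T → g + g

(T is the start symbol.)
Yes, T has productions with common prefix 'g'

Left-factoring is needed when two productions for the same non-terminal
share a common prefix on the right-hand side.

Productions for T:
  T → g
  T → g + g

Found common prefix 'g' in productions for T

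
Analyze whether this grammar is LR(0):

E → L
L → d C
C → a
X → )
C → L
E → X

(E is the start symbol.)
Yes, the grammar is LR(0)

A grammar is LR(0) if no state in the canonical LR(0) collection has:
  - both a shift item (dot before a terminal) and a complete item (shift-reduce conflict), or
  - two or more complete items (reduce-reduce conflict; the accept item [E' → E .] counts as a complete item here).

Augment with E' → E and build the canonical LR(0) collection (I0 = CLOSURE({[E' → . E]}), then GOTO on every symbol after a dot until no new states appear). It has 9 states:
  I0: { [E → . L], [E → . X], [E' → . E], [L → . d C], [X → . )] }  — shift
  I1: { [X → ) .] }  — reduce
  I2: { [E' → E .] }  — accept
  I3: { [E → L .] }  — reduce
  I4: { [E → X .] }  — reduce
  I5: { [C → . L], [C → . a], [L → . d C], [L → d . C] }  — shift
  I6: { [L → d C .] }  — reduce
  I7: { [C → L .] }  — reduce
  I8: { [C → a .] }  — reduce

Every state is either a pure shift/goto state or contains exactly one complete item and nothing to shift — no conflicts. The grammar is LR(0).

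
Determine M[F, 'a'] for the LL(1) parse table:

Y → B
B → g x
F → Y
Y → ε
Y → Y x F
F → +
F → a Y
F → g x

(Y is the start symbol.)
F → a Y

To find M[F, 'a'], we find productions for F where 'a' is in the predict set (PREDICT(N → α) = (FIRST(α) \ {ε}) ∪ (FOLLOW(N) if α ⇒* ε)).

Relevant sets:
  FIRST(Y) = { 'g', 'x', ε }
  FOLLOW(F) = { $, 'x' }

F → Y: PREDICT = { $, 'g', 'x' }
F → +: PREDICT = { '+' }
F → a Y: PREDICT = { 'a' }
  'a' is in predict set, so this production goes in M[F, 'a']
F → g x: PREDICT = { 'g' }

M[F, 'a'] = F → a Y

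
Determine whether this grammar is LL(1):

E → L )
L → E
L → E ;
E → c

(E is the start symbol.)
No. Predict set conflict for E: { 'c' }

Relevant sets:
  FIRST(L) = { 'c' }
  FIRST(E) = { 'c' }

For E:
  PREDICT(E → L ')') = { 'c' }
  PREDICT(E → c) = { 'c' }
For L:
  PREDICT(L → E) = { 'c' }
  PREDICT(L → E ';') = { 'c' }

Conflict found: Predict set conflict for E: { 'c' }
The grammar is NOT LL(1).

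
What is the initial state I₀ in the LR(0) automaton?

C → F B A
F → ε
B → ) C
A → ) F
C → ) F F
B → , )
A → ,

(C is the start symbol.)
{ [C → . ) F F], [C → . F B A], [C' → . C], [F → .] }

First, augment the grammar with C' → C
I₀ = CLOSURE({ [C' → . C] }):
  [C' → . C] has the dot before C: add [C → . F B A], [C → . ) F F]
  [C → . F B A] has the dot before F: add [F → .]
No further items can be added.

I₀ = { [C → . ) F F], [C → . F B A], [C' → . C], [F → .] }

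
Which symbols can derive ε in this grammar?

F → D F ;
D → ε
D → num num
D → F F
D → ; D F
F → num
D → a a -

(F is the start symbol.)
{ 'D' }

ε-productions: D → ε
So D is immediately nullable.
No further non-terminal can be added: every production for the remaining non-terminals contains a terminal or a non-nullable non-terminal.
Nullable = { 'D' }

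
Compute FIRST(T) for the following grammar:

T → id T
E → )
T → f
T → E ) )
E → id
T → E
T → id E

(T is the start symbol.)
To compute FIRST(T), examine every production with T on the left-hand side, reading each right-hand side left to right until a non-nullable symbol is reached.

FIRST sets of the other non-terminals involved (by the same procedure, iterated to a fixed point):
  FIRST(E) = { ')', 'id' }

From T → id T:
  - id is a terminal: add 'id' and stop
From T → f:
  - f is a terminal: add 'f' and stop
From T → E ) ):
  - E is a non-terminal: add FIRST(E) \ {ε} = { ')', 'id' }
    E is not nullable, so stop
From T → E:
  - E is a non-terminal: add FIRST(E) \ {ε} = { ')', 'id' }
    E is not nullable, so stop
From T → id E:
  - id is a terminal: add 'id' and stop

Collecting: FIRST(T) = { ')', 'f', 'id' }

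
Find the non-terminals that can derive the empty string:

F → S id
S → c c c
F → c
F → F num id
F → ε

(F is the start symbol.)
{ 'F' }

ε-productions: F → ε
So F is immediately nullable.
No further non-terminal can be added: every production for the remaining non-terminals contains a terminal or a non-nullable non-terminal.
Nullable = { 'F' }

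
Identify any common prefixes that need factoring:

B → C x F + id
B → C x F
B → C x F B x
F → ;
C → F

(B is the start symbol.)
Yes, B has productions with common prefix 'C x F'

Left-factoring is needed when two productions for the same non-terminal
share a common prefix on the right-hand side.

Productions for B:
  B → C x F + id
  B → C x F
  B → C x F B x

Found common prefix 'C x F' in productions for B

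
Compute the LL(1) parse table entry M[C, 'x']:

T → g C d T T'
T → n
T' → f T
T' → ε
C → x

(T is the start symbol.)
C → x

To find M[C, 'x'], we find productions for C where 'x' is in the predict set (PREDICT(N → α) = (FIRST(α) \ {ε}) ∪ (FOLLOW(N) if α ⇒* ε)).

C → x: PREDICT = { 'x' }
  'x' is in predict set, so this production goes in M[C, 'x']

M[C, 'x'] = C → x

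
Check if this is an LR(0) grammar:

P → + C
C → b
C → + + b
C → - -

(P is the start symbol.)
Yes, the grammar is LR(0)

A grammar is LR(0) if no state in the canonical LR(0) collection has:
  - both a shift item (dot before a terminal) and a complete item (shift-reduce conflict), or
  - two or more complete items (reduce-reduce conflict; the accept item [P' → P .] counts as a complete item here).

Augment with P' → P and build the canonical LR(0) collection (I0 = CLOSURE({[P' → . P]}), then GOTO on every symbol after a dot until no new states appear). It has 10 states:
  I0: { [P → . + C], [P' → . P] }  — shift
  I1: { [C → . + + b], [C → . - -], [C → . b], [P → + . C] }  — shift
  I2: { [P' → P .] }  — accept
  I3: { [C → + . + b] }  — shift
  I4: { [C → - . -] }  — shift
  I5: { [P → + C .] }  — reduce
  I6: { [C → b .] }  — reduce
  I7: { [C → - - .] }  — reduce
  I8: { [C → + + . b] }  — shift
  I9: { [C → + + b .] }  — reduce

Every state is either a pure shift/goto state or contains exactly one complete item and nothing to shift — no conflicts. The grammar is LR(0).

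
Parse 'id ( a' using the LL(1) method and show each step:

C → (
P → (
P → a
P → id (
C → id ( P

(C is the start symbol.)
LL(1) parsing maintains a stack (initially the start symbol over $) and the input. At each step: if the stack top is a terminal, match it against the current input token; if it is a non-terminal N, replace it with the RHS of M[N, lookahead] (the unique production whose predict set contains the lookahead).

Stack is shown with the top on the left.

Stack     Input     Action
--------------------------
C $       id ( a $  output C → id ( P
id ( P $  id ( a $  match 'id'
( P $     ( a $     match '('
P $       a $       output P → a
a $       a $       match 'a'
$         $         accept

The string is accepted.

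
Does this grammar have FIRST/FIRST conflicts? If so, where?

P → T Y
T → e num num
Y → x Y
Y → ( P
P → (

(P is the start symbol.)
No FIRST/FIRST conflicts.

A FIRST/FIRST conflict occurs when two productions N → α and N → β for the same non-terminal have FIRST(α) ∩ FIRST(β) ≠ ∅ (with ε ∈ FIRST of a nullable right-hand side, so two nullable alternatives also conflict).

FIRST sets of the non-terminals at (or reachable through a nullable prefix from) the front of some alternative:
  FIRST(T) = { 'e' }

Productions for P:
  P → T Y: FIRST = { 'e' }
  P → (: FIRST = { '(' }
Productions for Y:
  Y → x Y: FIRST = { 'x' }
  Y → ( P: FIRST = { '(' }
T has only one production, so no FIRST/FIRST conflict is possible there.

All alternatives of each non-terminal have pairwise disjoint FIRST sets.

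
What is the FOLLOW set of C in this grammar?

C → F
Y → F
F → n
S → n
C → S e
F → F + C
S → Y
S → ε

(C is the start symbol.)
{ $, '+', 'e' }

To compute FOLLOW(C), find every occurrence of C on a right-hand side N → α C β: add FIRST(β) \ {ε}, and if β is empty or nullable also add FOLLOW(N). Iterate to a fixed point.

C is the start symbol, so $ ∈ FOLLOW(C).
In F → F + C: C is at the end, add FOLLOW(F)

The FOLLOW sets referred to above (computed the same way, to a fixed point):
  FOLLOW(F) = { $, '+', 'e' }

Taking the union: FOLLOW(C) = { $, '+', 'e' }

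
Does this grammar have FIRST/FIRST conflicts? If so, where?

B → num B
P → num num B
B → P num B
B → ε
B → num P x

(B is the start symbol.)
Yes. B → num B / B → P num B on { 'num' }; B → num B / B → num P x on { 'num' }; B → P num B / B → num P x on { 'num' }

A FIRST/FIRST conflict occurs when two productions N → α and N → β for the same non-terminal have FIRST(α) ∩ FIRST(β) ≠ ∅ (with ε ∈ FIRST of a nullable right-hand side, so two nullable alternatives also conflict).

FIRST sets of the non-terminals at (or reachable through a nullable prefix from) the front of some alternative:
  FIRST(P) = { 'num' }

Productions for B:
  B → num B: FIRST = { 'num' }
  B → P num B: FIRST = { 'num' }
  B → ε: FIRST = { ε }
  B → num P x: FIRST = { 'num' }
P has only one production, so no FIRST/FIRST conflict is possible there.

Conflict for B: B → num B and B → P num B
  Overlap: { 'num' }
Conflict for B: B → num B and B → num P x
  Overlap: { 'num' }
Conflict for B: B → P num B and B → num P x
  Overlap: { 'num' }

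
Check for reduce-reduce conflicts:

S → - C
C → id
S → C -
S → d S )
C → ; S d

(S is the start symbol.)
No reduce-reduce conflicts

A reduce-reduce conflict occurs when an LR(0) state has two complete items [A → α .] and [B → β .] — both call for a reduction, and with no lookahead the parser cannot choose between them.

Augment with S' → S and build the canonical LR(0) collection (I0 = CLOSURE({[S' → . S]}), then GOTO on every symbol after a dot until no new states appear). It has 13 states:
  I0: { [C → . ; S d], [C → . id], [S → . - C], [S → . C -], [S → . d S )], [S' → . S] }  — shift
  I1: { [C → . ; S d], [C → . id], [S → - . C] }  — shift
  I2: { [C → . ; S d], [C → . id], [C → ; . S d], [S → . - C], [S → . C -], [S → . d S )] }  — shift
  I3: { [S → C . -] }  — shift
  I4: { [S' → S .] }  — accept
  I5: { [C → . ; S d], [C → . id], [S → . - C], [S → . C -], [S → . d S )], [S → d . S )] }  — shift
  I6: { [C → id .] }  — reduce
  I7: { [S → d S . )] }  — shift
  I8: { [S → d S ) .] }  — reduce
  I9: { [S → C - .] }  — reduce
  I10: { [C → ; S . d] }  — shift
  I11: { [C → ; S d .] }  — reduce
  I12: { [S → - C .] }  — reduce

No state contains more than one complete item.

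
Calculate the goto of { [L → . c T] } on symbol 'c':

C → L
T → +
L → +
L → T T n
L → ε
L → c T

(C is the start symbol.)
{ [L → c . T], [T → . +] }

GOTO(I, 'c') = CLOSURE({ [A → αX.β] : [A → α.Xβ] ∈ I, X = 'c' })

Items with dot before 'c', with the dot advanced:
  [L → . c T] → [L → c . T]
Closure of the advanced items:
  [L → c . T] has the dot before T: add [T → . +]

GOTO = { [L → c . T], [T → . +] }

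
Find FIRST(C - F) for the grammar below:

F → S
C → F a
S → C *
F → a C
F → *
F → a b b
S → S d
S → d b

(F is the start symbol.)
{ '*', 'a', 'd' }

FIRST sets of the non-terminals involved (from the grammar, by fixed-point iteration):
  FIRST(C) = { '*', 'a', 'd' }

To compute FIRST(C - F), process the symbols left to right:
Symbol C is a non-terminal. Add FIRST(C) \ {ε} = { '*', 'a', 'd' }
C is not nullable (ε ∉ FIRST(C)), so stop here.
FIRST(C - F) = { '*', 'a', 'd' }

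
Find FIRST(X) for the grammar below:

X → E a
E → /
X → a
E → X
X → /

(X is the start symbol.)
To compute FIRST(X), examine every production with X on the left-hand side, reading each right-hand side left to right until a non-nullable symbol is reached.

FIRST sets of the other non-terminals involved (by the same procedure, iterated to a fixed point):
  FIRST(E) = { '/', 'a' }

From X → E a:
  - E is a non-terminal: add FIRST(E) \ {ε} = { '/', 'a' }
    E is not nullable, so stop
From X → a:
  - a is a terminal: add 'a' and stop
From X → /:
  - '/' is a terminal: add '/' and stop

Collecting: FIRST(X) = { '/', 'a' }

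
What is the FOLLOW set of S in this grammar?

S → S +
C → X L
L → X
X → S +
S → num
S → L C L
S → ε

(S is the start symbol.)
To compute FOLLOW(S), find every occurrence of S on a right-hand side N → α S β: add FIRST(β) \ {ε}, and if β is empty or nullable also add FOLLOW(N). Iterate to a fixed point.

S is the start symbol, so $ ∈ FOLLOW(S).
In S → S +: S is followed by '+', add FIRST('+') \ {ε} = { '+' }
In X → S +: S is followed by '+', add FIRST('+') \ {ε} = { '+' }

Taking the union: FOLLOW(S) = { $, '+' }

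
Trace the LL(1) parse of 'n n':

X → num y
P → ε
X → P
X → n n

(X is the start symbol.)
LL(1) parsing maintains a stack (initially the start symbol over $) and the input. At each step: if the stack top is a terminal, match it against the current input token; if it is a non-terminal N, replace it with the RHS of M[N, lookahead] (the unique production whose predict set contains the lookahead).

Stack is shown with the top on the left.

Stack  Input  Action
--------------------
X $    n n $  output X → n n
n n $  n n $  match 'n'
n $    n $    match 'n'
$      $      accept

The string is accepted.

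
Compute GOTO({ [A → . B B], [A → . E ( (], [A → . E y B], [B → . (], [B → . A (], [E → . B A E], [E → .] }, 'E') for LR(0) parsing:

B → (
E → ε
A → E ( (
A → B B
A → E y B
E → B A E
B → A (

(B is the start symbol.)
{ [A → E . ( (], [A → E . y B] }

GOTO(I, 'E') = CLOSURE({ [A → αX.β] : [A → α.Xβ] ∈ I, X = 'E' })

Items with dot before 'E', with the dot advanced:
  [A → . E ( (] → [A → E . ( (]
  [A → . E y B] → [A → E . y B]
Closure adds nothing (no advanced item has the dot before a non-terminal).

GOTO = { [A → E . ( (], [A → E . y B] }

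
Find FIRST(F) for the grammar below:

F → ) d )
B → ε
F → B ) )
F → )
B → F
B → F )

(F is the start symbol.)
To compute FIRST(F), examine every production with F on the left-hand side, reading each right-hand side left to right until a non-nullable symbol is reached.

FIRST sets of the other non-terminals involved (by the same procedure, iterated to a fixed point):
  FIRST(B) = { ')', ε }

From F → ) d ):
  - ')' is a terminal: add ')' and stop
From F → B ) ):
  - B is a non-terminal: add FIRST(B) \ {ε} = { ')' }
    B is nullable, so continue to the next symbol
  - ')' is a terminal: add ')' and stop
From F → ):
  - ')' is a terminal: add ')' and stop

Collecting: FIRST(F) = { ')' }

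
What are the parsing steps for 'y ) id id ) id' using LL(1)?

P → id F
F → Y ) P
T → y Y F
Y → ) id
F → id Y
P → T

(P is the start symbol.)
Stack is shown with the top on the left.

Stack     Input             Action
----------------------------------
P $       y ) id id ) id $  output P → T
T $       y ) id id ) id $  output T → y Y F
y Y F $   y ) id id ) id $  match 'y'
Y F $     ) id id ) id $    output Y → ) id
) id F $  ) id id ) id $    match ')'
id F $    id id ) id $      match 'id'
F $       id ) id $         output F → id Y
id Y $    id ) id $         match 'id'
Y $       ) id $            output Y → ) id
) id $    ) id $            match ')'
id $      id $              match 'id'
$         $                 accept

The string is accepted.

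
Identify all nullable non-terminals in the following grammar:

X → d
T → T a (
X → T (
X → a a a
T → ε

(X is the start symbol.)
{ 'T' }

ε-productions: T → ε
So T is immediately nullable.
No further non-terminal can be added: every production for the remaining non-terminals contains a terminal or a non-nullable non-terminal.
Nullable = { 'T' }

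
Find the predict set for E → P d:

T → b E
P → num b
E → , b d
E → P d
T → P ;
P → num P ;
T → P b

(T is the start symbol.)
{ 'num' }

PREDICT(E → P d) = (FIRST(RHS) \ {ε}) ∪ (FOLLOW(E) if ε ∈ FIRST(RHS), i.e. RHS ⇒* ε)
FIRST(P) = { 'num' }
FIRST(P d) = { 'num' }
ε ∉ FIRST(P d), so FOLLOW(E) is not added.
PREDICT(E → P d) = { 'num' }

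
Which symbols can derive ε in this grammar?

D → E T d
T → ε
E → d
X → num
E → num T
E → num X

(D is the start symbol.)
{ 'T' }

A non-terminal is nullable if it can derive ε (the empty string): either it has an ε-production, or it has a production whose right-hand side consists entirely of nullable non-terminals.

ε-productions: T → ε
So T is immediately nullable.
No further non-terminal can be added: every production for the remaining non-terminals contains a terminal or a non-nullable non-terminal.
Nullable = { 'T' }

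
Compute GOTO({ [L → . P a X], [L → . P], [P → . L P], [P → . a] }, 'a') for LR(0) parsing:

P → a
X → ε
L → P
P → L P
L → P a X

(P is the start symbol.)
GOTO(I, 'a') = CLOSURE({ [A → αX.β] : [A → α.Xβ] ∈ I, X = 'a' })

Items with dot before 'a', with the dot advanced:
  [P → . a] → [P → a .]
Closure adds nothing (no advanced item has the dot before a non-terminal).

GOTO = { [P → a .] }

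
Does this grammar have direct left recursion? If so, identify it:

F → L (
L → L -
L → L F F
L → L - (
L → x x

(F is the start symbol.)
Direct left recursion occurs when N → N α for some non-terminal N (the right-hand side begins with the left-hand side itself).

F → L (: starts with L
L → L -: LEFT RECURSIVE (starts with L)
L → L F F: LEFT RECURSIVE (starts with L)
L → L - (: LEFT RECURSIVE (starts with L)
L → x x: starts with x

The grammar has direct left recursion on: L.

Answer: Yes, L is left-recursive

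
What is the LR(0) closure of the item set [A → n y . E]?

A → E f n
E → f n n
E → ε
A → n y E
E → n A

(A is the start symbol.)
To compute CLOSURE, for each item [A → α.Bβ] where B is a non-terminal, add [B → .γ] for all productions B → γ; repeat for the newly added items until nothing changes.

Start with: [A → n y . E]
  [A → n y . E] has the dot before E: add [E → . f n n], [E → .], [E → . n A]
No further items can be added.

CLOSURE = { [A → n y . E], [E → . f n n], [E → . n A], [E → .] }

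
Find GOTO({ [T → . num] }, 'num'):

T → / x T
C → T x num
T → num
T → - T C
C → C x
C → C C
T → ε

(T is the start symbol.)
{ [T → num .] }

GOTO(I, 'num') = CLOSURE({ [A → αX.β] : [A → α.Xβ] ∈ I, X = 'num' })

Items with dot before 'num', with the dot advanced:
  [T → . num] → [T → num .]
Closure adds nothing (no advanced item has the dot before a non-terminal).

GOTO = { [T → num .] }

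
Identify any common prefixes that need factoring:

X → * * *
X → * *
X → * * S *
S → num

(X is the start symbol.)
Yes, X has productions with common prefix '* *'

Left-factoring is needed when two productions for the same non-terminal
share a common prefix on the right-hand side.

Productions for X:
  X → * * *
  X → * *
  X → * * S *

Found common prefix '* *' in productions for X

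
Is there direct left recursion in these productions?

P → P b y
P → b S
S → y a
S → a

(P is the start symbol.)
Direct left recursion occurs when N → N α for some non-terminal N (the right-hand side begins with the left-hand side itself).

P → P b y: LEFT RECURSIVE (starts with P)
P → b S: starts with b
S → y a: starts with y
S → a: starts with a

The grammar has direct left recursion on: P.

Answer: Yes, P is left-recursive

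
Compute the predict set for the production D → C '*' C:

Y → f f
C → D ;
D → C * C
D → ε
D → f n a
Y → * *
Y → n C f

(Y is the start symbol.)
{ ';', 'f' }

PREDICT(D → C '*' C) = (FIRST(RHS) \ {ε}) ∪ (FOLLOW(D) if ε ∈ FIRST(RHS), i.e. RHS ⇒* ε)
FIRST(C) = { ';', 'f' }
FIRST(C '*' C) = { ';', 'f' }
ε ∉ FIRST(C '*' C), so FOLLOW(D) is not added.
PREDICT(D → C '*' C) = { ';', 'f' }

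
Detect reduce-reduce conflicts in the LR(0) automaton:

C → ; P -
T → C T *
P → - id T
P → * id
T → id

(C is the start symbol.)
No reduce-reduce conflicts

A reduce-reduce conflict occurs when an LR(0) state has two complete items [A → α .] and [B → β .] — both call for a reduction, and with no lookahead the parser cannot choose between them.

Augment with C' → C and build the canonical LR(0) collection (I0 = CLOSURE({[C' → . C]}), then GOTO on every symbol after a dot until no new states appear). It has 14 states:
  I0: { [C → . ; P -], [C' → . C] }  — shift
  I1: { [C → ; . P -], [P → . * id], [P → . - id T] }  — shift
  I2: { [C' → C .] }  — accept
  I3: { [P → * . id] }  — shift
  I4: { [P → - . id T] }  — shift
  I5: { [C → ; P . -] }  — shift
  I6: { [C → ; P - .] }  — reduce
  I7: { [C → . ; P -], [P → - id . T], [T → . C T *], [T → . id] }  — shift
  I8: { [C → . ; P -], [T → . C T *], [T → . id], [T → C . T *] }  — shift
  I9: { [P → - id T .] }  — reduce
  I10: { [T → id .] }  — reduce
  I11: { [T → C T . *] }  — shift
  I12: { [T → C T * .] }  — reduce
  I13: { [P → * id .] }  — reduce

No state contains more than one complete item.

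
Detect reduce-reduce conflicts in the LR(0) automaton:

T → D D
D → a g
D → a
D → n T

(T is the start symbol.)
A reduce-reduce conflict occurs when an LR(0) state has two complete items [A → α .] and [B → β .] — both call for a reduction, and with no lookahead the parser cannot choose between them.

Augment with T' → T and build the canonical LR(0) collection (I0 = CLOSURE({[T' → . T]}), then GOTO on every symbol after a dot until no new states appear). It has 8 states:
  I0: { [D → . a g], [D → . a], [D → . n T], [T → . D D], [T' → . T] }  — shift
  I1: { [D → . a g], [D → . a], [D → . n T], [T → D . D] }  — shift
  I2: { [T' → T .] }  — accept
  I3: { [D → a . g], [D → a .] }  — shift, reduce
  I4: { [D → . a g], [D → . a], [D → . n T], [D → n . T], [T → . D D] }  — shift
  I5: { [D → n T .] }  — reduce
  I6: { [D → a g .] }  — reduce
  I7: { [T → D D .] }  — reduce

No state contains more than one complete item.

Answer: No reduce-reduce conflicts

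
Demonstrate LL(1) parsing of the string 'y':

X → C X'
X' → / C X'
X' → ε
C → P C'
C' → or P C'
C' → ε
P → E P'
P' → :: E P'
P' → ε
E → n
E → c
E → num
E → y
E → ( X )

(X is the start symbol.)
LL(1) parsing maintains a stack (initially the start symbol over $) and the input. At each step: if the stack top is a terminal, match it against the current input token; if it is a non-terminal N, replace it with the RHS of M[N, lookahead] (the unique production whose predict set contains the lookahead).

Stack is shown with the top on the left.

Stack         Input  Action
---------------------------
X $           y $    output X → C X'
C X' $        y $    output C → P C'
P C' X' $     y $    output P → E P'
E P' C' X' $  y $    output E → y
y P' C' X' $  y $    match 'y'
P' C' X' $    $      output P' → ε
C' X' $       $      output C' → ε
X' $          $      output X' → ε
$             $      accept

The string is accepted.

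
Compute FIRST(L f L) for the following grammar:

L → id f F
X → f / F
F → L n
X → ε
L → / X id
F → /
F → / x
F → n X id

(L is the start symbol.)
{ '/', 'id' }

FIRST sets of the non-terminals involved (from the grammar, by fixed-point iteration):
  FIRST(L) = { '/', 'id' }

To compute FIRST(L f L), process the symbols left to right:
Symbol L is a non-terminal. Add FIRST(L) \ {ε} = { '/', 'id' }
L is not nullable (ε ∉ FIRST(L)), so stop here.
FIRST(L f L) = { '/', 'id' }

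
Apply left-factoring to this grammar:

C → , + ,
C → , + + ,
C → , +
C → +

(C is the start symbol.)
C → , + C'
C' → ,
C' → + ,
C' → ε
C → +

Left-factoring transforms A → αβ₁ | αβ₂ into A → αA' and A' → β₁ | β₂
(α is the longest common prefix among the alternatives). Repeat until
no nonterminal has two alternatives with a common prefix.

Round 1: C has alternatives sharing prefix ', +'. Introduce C': C → , + C'
  Add: C' → ,
  Add: C' → + ,
  Add: C' → ε

No remaining common prefixes — done.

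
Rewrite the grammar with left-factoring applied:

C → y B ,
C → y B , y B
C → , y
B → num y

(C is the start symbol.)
C → y B , C'
C' → ε
C' → y B
C → , y
B → num y

Left-factoring transforms A → αβ₁ | αβ₂ into A → αA' and A' → β₁ | β₂
(α is the longest common prefix among the alternatives). Repeat until
no nonterminal has two alternatives with a common prefix.

Round 1: C has alternatives sharing prefix 'y B ,'. Introduce C': C → y B , C'
  Add: C' → ε
  Add: C' → y B

No remaining common prefixes — done.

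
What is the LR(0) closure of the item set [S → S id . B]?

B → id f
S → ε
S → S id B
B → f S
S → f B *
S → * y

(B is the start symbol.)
{ [B → . f S], [B → . id f], [S → S id . B] }

To compute CLOSURE, for each item [A → α.Bβ] where B is a non-terminal, add [B → .γ] for all productions B → γ; repeat for the newly added items until nothing changes.

Start with: [S → S id . B]
  [S → S id . B] has the dot before B: add [B → . id f], [B → . f S]
No further items can be added.

CLOSURE = { [B → . f S], [B → . id f], [S → S id . B] }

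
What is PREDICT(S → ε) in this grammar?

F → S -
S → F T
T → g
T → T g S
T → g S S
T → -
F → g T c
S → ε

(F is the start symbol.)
{ '-', 'c', 'g' }

PREDICT(S → ε) = (FIRST(RHS) \ {ε}) ∪ (FOLLOW(S) if ε ∈ FIRST(RHS), i.e. RHS ⇒* ε)
The right-hand side is ε (FIRST(ε) = { ε }), so the predict set is FOLLOW(S) = { '-', 'c', 'g' }
PREDICT(S → ε) = { '-', 'c', 'g' }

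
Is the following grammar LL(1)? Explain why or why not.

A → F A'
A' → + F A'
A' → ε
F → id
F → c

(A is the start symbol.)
Yes, the grammar is LL(1).

A grammar is LL(1) if for each non-terminal N with multiple productions, the predict sets of those productions are pairwise disjoint, where PREDICT(N → α) = (FIRST(α) \ {ε}) ∪ (FOLLOW(N) if α ⇒* ε).

Relevant sets:
  FOLLOW(A') = { $ }

For A':
  PREDICT(A' → '+' F A') = { '+' }
  PREDICT(A' → ε) = { $ }
For F:
  PREDICT(F → id) = { 'id' }
  PREDICT(F → c) = { 'c' }
A has a single production, so nothing to check there.

All predict sets are disjoint. The grammar IS LL(1).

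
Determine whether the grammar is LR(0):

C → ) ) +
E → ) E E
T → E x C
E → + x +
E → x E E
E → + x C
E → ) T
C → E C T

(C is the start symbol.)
No. Shift-reduce conflict between [E → x E E .] and [C → . ) ) +]

A grammar is LR(0) if no state in the canonical LR(0) collection has:
  - both a shift item (dot before a terminal) and a complete item (shift-reduce conflict), or
  - two or more complete items (reduce-reduce conflict; the accept item [C' → C .] counts as a complete item here).

Augment with C' → C and build the canonical LR(0) collection (I0 = CLOSURE({[C' → . C]}), then GOTO on every symbol after a dot until no new states appear). It has 25 states:
  I0: { [C → . ) ) +], [C → . E C T], [C' → . C], [E → . ) E E], [E → . ) T], [E → . + x +], [E → . + x C], [E → . x E E] }  — shift
  I1: { [C → ) . ) +], [E → ) . E E], [E → ) . T], [E → . ) E E], [E → . ) T], [E → . + x +], [E → . + x C], [E → . x E E], [T → . E x C] }  — shift
  I2: { [E → + . x +], [E → + . x C] }  — shift
  I3: { [C' → C .] }  — accept
  I4: { [C → . ) ) +], [C → . E C T], [C → E . C T], [E → . ) E E], [E → . ) T], [E → . + x +], [E → . + x C], [E → . x E E] }  — shift
  I5: { [E → . ) E E], [E → . ) T], [E → . + x +], [E → . + x C], [E → . x E E], [E → x . E E] }  — shift
  I6: { [E → ) . E E], [E → ) . T], [E → . ) E E], [E → . ) T], [E → . + x +], [E → . + x C], [E → . x E E], [T → . E x C] }  — shift
  I7: { [E → . ) E E], [E → . ) T], [E → . + x +], [E → . + x C], [E → . x E E], [E → x E . E] }  — shift
  I8: { [E → x E E .] }  — reduce
  I9: { [E → ) E . E], [E → . ) E E], [E → . ) T], [E → . + x +], [E → . + x C], [E → . x E E], [T → E . x C] }  — shift
  I10: { [E → ) T .] }  — reduce
  I11: { [E → ) E E .] }  — reduce
  I12: { [C → . ) ) +], [C → . E C T], [E → . ) E E], [E → . ) T], [E → . + x +], [E → . + x C], [E → . x E E], [E → x . E E], [T → E x . C] }  — shift
  I13: { [T → E x C .] }  — reduce
  I14: { [C → . ) ) +], [C → . E C T], [C → E . C T], [E → . ) E E], [E → . ) T], [E → . + x +], [E → . + x C], [E → . x E E], [E → x E . E] }  — shift
  I15: { [C → E C . T], [E → . ) E E], [E → . ) T], [E → . + x +], [E → . + x C], [E → . x E E], [T → . E x C] }  — shift
  I16: { [C → . ) ) +], [C → . E C T], [C → E . C T], [E → . ) E E], [E → . ) T], [E → . + x +], [E → . + x C], [E → . x E E], [E → x E E .] }  — shift, reduce
  I17: { [T → E . x C] }  — shift
  I18: { [C → E C T .] }  — reduce
  I19: { [C → . ) ) +], [C → . E C T], [E → . ) E E], [E → . ) T], [E → . + x +], [E → . + x C], [E → . x E E], [T → E x . C] }  — shift
  I20: { [C → . ) ) +], [C → . E C T], [E → + x . +], [E → + x . C], [E → . ) E E], [E → . ) T], [E → . + x +], [E → . + x C], [E → . x E E] }  — shift
  I21: { [E → + . x +], [E → + . x C], [E → + x + .] }  — shift, reduce
  I22: { [E → + x C .] }  — reduce
  I23: { [C → ) ) . +], [E → ) . E E], [E → ) . T], [E → . ) E E], [E → . ) T], [E → . + x +], [E → . + x C], [E → . x E E], [T → . E x C] }  — shift
  I24: { [C → ) ) + .], [E → + . x +], [E → + . x C] }  — shift, reduce

Conflict in state I16:
  Shift-reduce conflict between [E → x E E .] and [C → . ) ) +]
So the grammar is NOT LR(0).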